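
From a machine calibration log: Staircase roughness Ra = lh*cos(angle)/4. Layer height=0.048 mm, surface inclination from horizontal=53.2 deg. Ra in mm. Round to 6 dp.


Ra = 0.048 * cos(53.2) / 4 = 0.007188 mm


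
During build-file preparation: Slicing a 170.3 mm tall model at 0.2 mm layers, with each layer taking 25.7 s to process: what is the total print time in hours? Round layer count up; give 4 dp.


Layers = ceil(170.3/0.2) = 852
t = 852 * 25.7 / 3600 = 6.0823 hrs


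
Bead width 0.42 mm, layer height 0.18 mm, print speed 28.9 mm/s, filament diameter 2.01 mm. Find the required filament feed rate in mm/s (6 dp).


Q = 0.42 * 0.18 * 28.9 = 2.18484 mm^3/s
A_fil = pi*(2.01/2)^2 = 3.17308712 mm^2
v_feed = 2.18484 / 3.17308712 = 0.688553 mm/s


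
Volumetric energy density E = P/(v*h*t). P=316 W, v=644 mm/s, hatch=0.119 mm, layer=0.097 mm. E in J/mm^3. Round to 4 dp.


E = 316 / (644*0.119*0.097) = 42.5092 J/mm^3


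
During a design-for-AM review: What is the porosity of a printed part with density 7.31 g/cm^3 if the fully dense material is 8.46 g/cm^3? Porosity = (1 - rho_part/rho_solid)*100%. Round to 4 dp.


Porosity = (1-7.31/8.46)*100 = 13.5934 %


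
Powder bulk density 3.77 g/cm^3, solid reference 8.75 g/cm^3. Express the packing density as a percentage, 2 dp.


Packing = (3.77/8.75)*100 = 43.09 %


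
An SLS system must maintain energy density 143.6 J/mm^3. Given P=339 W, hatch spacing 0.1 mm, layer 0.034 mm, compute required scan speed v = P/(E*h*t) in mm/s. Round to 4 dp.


v = 339 / (143.6*0.1*0.034) = 694.3307 mm/s


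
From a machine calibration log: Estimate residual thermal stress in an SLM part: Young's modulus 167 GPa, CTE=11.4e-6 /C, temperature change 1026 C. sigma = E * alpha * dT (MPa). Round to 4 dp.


sigma = 167*1000 * 11.4e-6 * 1026 = 1953.2988 MPa


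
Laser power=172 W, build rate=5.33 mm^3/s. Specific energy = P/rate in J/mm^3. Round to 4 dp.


SE = 172 / 5.33 = 32.2702 J/mm^3


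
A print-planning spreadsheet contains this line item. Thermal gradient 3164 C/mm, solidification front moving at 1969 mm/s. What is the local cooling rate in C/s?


CR = 3164 * 1969 = 6229916 C/s


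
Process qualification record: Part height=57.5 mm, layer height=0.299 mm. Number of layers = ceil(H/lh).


Layers = ceil(57.5/0.299) = 193


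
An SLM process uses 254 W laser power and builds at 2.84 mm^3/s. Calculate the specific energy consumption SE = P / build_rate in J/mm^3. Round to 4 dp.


SE = 254 / 2.84 = 89.4366 J/mm^3


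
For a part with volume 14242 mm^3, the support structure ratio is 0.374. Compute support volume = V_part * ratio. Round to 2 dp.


V_support = 14242 * 0.374 = 5326.51 mm^3


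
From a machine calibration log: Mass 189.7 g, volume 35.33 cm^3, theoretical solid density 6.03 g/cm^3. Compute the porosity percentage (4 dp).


rho_part = 189.7 / 35.33 = 5.36937447 g/cm^3
Porosity = (1 - 5.36937447/6.03)*100 = 10.9556 %


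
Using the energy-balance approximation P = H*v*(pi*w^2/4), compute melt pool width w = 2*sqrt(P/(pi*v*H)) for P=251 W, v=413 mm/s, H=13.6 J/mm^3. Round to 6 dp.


w = 2*sqrt(251/(pi*413*13.6)) = 0.238532 mm


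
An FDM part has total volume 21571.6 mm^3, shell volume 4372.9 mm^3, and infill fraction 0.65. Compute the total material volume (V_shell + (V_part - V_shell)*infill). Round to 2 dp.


V_infill = (21571.6 - 4372.9) * 0.65 = 11179.16
V_total = 4372.9 + 11179.16 = 15552.06 mm^3


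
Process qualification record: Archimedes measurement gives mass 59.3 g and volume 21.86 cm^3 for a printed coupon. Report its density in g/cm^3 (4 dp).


rho = 59.3 / 21.86 = 2.7127 g/cm^3


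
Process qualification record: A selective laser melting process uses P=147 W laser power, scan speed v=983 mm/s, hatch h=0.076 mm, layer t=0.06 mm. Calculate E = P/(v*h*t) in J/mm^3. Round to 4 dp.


E = 147 / (983*0.076*0.06) = 32.7943 J/mm^3


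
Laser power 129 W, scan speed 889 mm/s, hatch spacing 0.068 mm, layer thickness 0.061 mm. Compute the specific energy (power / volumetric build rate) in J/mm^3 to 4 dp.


Build rate = 889 * 0.068 * 0.061 = 3.687572 mm^3/s
SE = 129 / 3.687572 = 34.9824 J/mm^3


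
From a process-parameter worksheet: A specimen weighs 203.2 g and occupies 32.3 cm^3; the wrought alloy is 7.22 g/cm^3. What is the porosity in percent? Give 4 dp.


rho_part = 203.2 / 32.3 = 6.29102167 g/cm^3
Porosity = (1 - 6.29102167/7.22)*100 = 12.8667 %


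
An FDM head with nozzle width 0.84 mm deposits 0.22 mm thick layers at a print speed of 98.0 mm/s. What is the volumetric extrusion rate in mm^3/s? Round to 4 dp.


Rate = 0.84 * 0.22 * 98.0 = 18.1104 mm^3/s


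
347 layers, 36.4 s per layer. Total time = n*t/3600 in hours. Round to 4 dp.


t = 347 * 36.4 / 3600 = 3.5086 hrs


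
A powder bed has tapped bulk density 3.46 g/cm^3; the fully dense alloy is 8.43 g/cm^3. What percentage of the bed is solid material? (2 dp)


Packing = (3.46/8.43)*100 = 41.04 %


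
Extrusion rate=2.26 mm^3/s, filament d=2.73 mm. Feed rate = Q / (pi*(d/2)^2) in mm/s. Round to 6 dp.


A = pi*(2.73/2)^2 = 5.853494
v = 2.26 / 5.853494 = 0.386094 mm/s


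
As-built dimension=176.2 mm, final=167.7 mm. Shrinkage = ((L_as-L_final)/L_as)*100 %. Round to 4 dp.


Shrinkage = ((176.2-167.7)/176.2)*100 = 4.8241 %


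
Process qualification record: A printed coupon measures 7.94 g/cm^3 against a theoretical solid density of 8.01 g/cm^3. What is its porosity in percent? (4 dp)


Porosity = (1-7.94/8.01)*100 = 0.8739 %


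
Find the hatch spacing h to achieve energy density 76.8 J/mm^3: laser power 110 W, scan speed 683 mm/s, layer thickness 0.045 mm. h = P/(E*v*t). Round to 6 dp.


h = 110 / (76.8*683*0.045) = 0.046601 mm


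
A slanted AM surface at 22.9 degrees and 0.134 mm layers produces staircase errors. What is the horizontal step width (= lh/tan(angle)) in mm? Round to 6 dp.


step = 0.134 / tan(22.9) = 0.317222 mm


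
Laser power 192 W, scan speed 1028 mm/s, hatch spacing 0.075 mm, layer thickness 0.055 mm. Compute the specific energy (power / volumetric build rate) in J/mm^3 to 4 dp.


Build rate = 1028 * 0.075 * 0.055 = 4.2405 mm^3/s
SE = 192 / 4.2405 = 45.2777 J/mm^3


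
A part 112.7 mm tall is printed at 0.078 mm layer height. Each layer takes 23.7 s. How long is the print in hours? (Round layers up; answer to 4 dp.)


Layers = ceil(112.7/0.078) = 1445
t = 1445 * 23.7 / 3600 = 9.5129 hrs


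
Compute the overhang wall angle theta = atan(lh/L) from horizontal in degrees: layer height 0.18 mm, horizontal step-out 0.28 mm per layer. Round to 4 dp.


angle = atan(0.18/0.28) = 32.7352 degrees


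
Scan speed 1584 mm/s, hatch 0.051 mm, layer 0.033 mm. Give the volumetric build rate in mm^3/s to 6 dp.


Rate = 1584 * 0.051 * 0.033 = 2.665872 mm^3/s


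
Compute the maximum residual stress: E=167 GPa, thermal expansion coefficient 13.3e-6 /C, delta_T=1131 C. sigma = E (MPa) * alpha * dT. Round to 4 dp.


sigma = 167*1000 * 13.3e-6 * 1131 = 2512.0641 MPa


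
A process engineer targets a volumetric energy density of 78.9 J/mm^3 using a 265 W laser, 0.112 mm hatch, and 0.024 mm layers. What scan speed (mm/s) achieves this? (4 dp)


v = 265 / (78.9*0.112*0.024) = 1249.5096 mm/s


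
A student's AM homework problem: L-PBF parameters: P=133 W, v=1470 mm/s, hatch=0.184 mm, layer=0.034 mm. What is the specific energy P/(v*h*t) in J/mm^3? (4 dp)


Build rate = 1470 * 0.184 * 0.034 = 9.19632 mm^3/s
SE = 133 / 9.19632 = 14.4623 J/mm^3


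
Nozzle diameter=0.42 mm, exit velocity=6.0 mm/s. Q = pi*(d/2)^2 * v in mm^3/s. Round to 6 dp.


A = pi*(0.42/2)^2 = 0.13854424 mm^2
Q = 0.13854424 * 6.0 = 0.831265 mm^3/s


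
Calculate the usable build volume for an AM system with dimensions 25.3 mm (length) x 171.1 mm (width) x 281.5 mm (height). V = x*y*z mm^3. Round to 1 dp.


V = 25.3 * 171.1 * 281.5 = 1218565.6 mm^3


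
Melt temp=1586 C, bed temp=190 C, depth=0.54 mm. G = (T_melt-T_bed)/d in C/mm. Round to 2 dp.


G = (1586-190)/0.54 = 2585.19 C/mm


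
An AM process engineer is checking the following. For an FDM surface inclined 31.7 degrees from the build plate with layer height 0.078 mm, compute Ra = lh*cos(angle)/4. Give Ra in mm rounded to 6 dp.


Ra = 0.078 * cos(31.7) / 4 = 0.016591 mm


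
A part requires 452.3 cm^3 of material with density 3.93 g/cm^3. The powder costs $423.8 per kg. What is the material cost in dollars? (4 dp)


Mass = 452.3*3.93/1000 = 1.777539 kg
Cost = 1.777539 * 423.8 = 753.321 $


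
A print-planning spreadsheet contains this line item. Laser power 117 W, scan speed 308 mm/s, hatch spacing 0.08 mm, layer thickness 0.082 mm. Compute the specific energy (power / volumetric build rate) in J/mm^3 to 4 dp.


Build rate = 308 * 0.08 * 0.082 = 2.02048 mm^3/s
SE = 117 / 2.02048 = 57.907 J/mm^3


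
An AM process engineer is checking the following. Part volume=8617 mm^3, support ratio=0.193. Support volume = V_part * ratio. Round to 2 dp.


V_support = 8617 * 0.193 = 1663.08 mm^3


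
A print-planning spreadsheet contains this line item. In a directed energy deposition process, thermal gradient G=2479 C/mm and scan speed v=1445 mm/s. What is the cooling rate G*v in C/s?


CR = 2479 * 1445 = 3582155 C/s


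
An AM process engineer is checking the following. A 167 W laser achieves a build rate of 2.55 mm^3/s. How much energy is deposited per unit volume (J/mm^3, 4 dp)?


SE = 167 / 2.55 = 65.4902 J/mm^3


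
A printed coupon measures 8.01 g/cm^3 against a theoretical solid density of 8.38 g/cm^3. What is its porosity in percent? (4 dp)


Porosity = (1-8.01/8.38)*100 = 4.4153 %


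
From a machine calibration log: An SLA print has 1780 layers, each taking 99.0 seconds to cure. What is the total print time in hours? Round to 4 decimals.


t = 1780 * 99.0 / 3600 = 48.95 hrs


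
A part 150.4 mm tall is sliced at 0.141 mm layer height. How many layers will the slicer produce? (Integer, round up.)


Layers = ceil(150.4/0.141) = 1067


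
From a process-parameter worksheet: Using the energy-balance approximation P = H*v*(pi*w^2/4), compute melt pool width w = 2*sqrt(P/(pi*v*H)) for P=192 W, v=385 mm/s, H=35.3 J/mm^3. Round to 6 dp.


w = 2*sqrt(192/(pi*385*35.3)) = 0.134118 mm


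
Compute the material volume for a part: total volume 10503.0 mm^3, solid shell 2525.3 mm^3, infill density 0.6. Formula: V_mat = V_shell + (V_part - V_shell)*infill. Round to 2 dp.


V_infill = (10503.0 - 2525.3) * 0.6 = 4786.62
V_total = 2525.3 + 4786.62 = 7311.92 mm^3


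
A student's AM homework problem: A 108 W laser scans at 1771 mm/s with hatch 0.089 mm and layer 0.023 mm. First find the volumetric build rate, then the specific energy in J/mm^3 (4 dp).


Build rate = 1771 * 0.089 * 0.023 = 3.625237 mm^3/s
SE = 108 / 3.625237 = 29.7912 J/mm^3


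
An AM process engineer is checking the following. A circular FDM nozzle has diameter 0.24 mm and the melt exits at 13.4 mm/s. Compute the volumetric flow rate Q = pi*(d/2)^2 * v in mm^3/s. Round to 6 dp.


A = pi*(0.24/2)^2 = 0.04523893 mm^2
Q = 0.04523893 * 13.4 = 0.606202 mm^3/s


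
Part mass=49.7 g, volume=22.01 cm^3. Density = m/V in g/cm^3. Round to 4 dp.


rho = 49.7 / 22.01 = 2.2581 g/cm^3


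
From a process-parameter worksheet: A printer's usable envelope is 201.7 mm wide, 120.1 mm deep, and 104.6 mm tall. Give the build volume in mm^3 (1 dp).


V = 201.7 * 120.1 * 104.6 = 2533848.2 mm^3


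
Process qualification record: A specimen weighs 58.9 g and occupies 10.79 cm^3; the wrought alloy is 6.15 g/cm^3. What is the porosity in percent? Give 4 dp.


rho_part = 58.9 / 10.79 = 5.45875811 g/cm^3
Porosity = (1 - 5.45875811/6.15)*100 = 11.2397 %


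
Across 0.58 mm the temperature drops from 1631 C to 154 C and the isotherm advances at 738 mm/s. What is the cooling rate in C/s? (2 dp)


G = (1631-154)/0.58 = 2546.55172414 C/mm
CR = 2546.55172414 * 738 = 1879355.17 C/s


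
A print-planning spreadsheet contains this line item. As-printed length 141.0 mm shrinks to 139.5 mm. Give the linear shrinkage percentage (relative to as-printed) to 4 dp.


Shrinkage = ((141.0-139.5)/141.0)*100 = 1.0638 %


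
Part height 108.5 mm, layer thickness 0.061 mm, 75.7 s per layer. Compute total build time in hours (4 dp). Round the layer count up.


Layers = ceil(108.5/0.061) = 1779
t = 1779 * 75.7 / 3600 = 37.4084 hrs


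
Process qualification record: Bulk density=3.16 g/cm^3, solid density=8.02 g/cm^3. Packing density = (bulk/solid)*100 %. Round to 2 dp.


Packing = (3.16/8.02)*100 = 39.4 %


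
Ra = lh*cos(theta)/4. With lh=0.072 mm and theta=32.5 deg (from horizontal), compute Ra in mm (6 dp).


Ra = 0.072 * cos(32.5) / 4 = 0.015181 mm


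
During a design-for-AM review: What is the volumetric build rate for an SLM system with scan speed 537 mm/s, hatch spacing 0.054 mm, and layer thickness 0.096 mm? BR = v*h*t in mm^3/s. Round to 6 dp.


Rate = 537 * 0.054 * 0.096 = 2.783808 mm^3/s


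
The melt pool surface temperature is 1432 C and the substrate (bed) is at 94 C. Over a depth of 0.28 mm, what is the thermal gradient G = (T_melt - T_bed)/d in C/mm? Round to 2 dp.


G = (1432-94)/0.28 = 4778.57 C/mm


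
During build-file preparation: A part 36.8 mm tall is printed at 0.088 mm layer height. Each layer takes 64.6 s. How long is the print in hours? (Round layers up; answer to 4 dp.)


Layers = ceil(36.8/0.088) = 419
t = 419 * 64.6 / 3600 = 7.5187 hrs


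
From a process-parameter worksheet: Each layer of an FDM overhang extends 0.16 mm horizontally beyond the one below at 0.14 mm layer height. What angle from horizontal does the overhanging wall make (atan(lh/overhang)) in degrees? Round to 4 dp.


angle = atan(0.14/0.16) = 41.1859 degrees


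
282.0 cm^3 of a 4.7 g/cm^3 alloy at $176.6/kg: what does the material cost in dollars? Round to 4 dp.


Mass = 282.0*4.7/1000 = 1.3254 kg
Cost = 1.3254 * 176.6 = 234.0656 $


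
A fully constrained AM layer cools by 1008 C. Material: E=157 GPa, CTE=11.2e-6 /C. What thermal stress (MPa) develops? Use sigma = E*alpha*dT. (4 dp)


sigma = 157*1000 * 11.2e-6 * 1008 = 1772.4672 MPa


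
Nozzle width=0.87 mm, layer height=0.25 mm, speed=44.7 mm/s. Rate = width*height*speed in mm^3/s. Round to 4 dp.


Rate = 0.87 * 0.25 * 44.7 = 9.7223 mm^3/s


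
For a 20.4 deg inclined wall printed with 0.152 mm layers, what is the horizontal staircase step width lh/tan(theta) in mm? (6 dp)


step = 0.152 / tan(20.4) = 0.408716 mm


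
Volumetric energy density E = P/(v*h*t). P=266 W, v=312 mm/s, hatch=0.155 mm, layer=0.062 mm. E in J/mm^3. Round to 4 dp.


E = 266 / (312*0.155*0.062) = 88.7163 J/mm^3


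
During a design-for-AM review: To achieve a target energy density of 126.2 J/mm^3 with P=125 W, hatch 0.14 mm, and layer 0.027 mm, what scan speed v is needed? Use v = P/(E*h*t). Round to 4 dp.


v = 125 / (126.2*0.14*0.027) = 262.0347 mm/s


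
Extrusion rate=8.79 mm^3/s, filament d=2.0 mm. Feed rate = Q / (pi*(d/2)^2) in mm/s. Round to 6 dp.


A = pi*(2.0/2)^2 = 3.141593
v = 8.79 / 3.141593 = 2.797944 mm/s


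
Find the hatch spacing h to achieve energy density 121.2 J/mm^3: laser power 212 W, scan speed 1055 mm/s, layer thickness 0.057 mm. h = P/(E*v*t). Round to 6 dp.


h = 212 / (121.2*1055*0.057) = 0.029087 mm


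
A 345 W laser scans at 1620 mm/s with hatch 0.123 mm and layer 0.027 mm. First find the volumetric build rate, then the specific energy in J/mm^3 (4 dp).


Build rate = 1620 * 0.123 * 0.027 = 5.38002 mm^3/s
SE = 345 / 5.38002 = 64.1262 J/mm^3


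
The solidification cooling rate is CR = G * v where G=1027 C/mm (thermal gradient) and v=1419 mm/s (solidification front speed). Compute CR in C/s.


CR = 1027 * 1419 = 1457313 C/s


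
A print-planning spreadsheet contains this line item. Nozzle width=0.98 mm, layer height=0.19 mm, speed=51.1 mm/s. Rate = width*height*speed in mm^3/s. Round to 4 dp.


Rate = 0.98 * 0.19 * 51.1 = 9.5148 mm^3/s


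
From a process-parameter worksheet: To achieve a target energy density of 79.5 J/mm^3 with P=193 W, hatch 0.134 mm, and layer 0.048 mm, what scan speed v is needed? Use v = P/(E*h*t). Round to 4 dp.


v = 193 / (79.5*0.134*0.048) = 377.4367 mm/s


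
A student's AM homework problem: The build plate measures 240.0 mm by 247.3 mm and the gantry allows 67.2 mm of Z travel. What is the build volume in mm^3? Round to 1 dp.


V = 240.0 * 247.3 * 67.2 = 3988454.4 mm^3


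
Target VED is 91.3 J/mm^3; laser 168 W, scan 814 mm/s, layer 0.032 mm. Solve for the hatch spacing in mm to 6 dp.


h = 168 / (91.3*814*0.032) = 0.070642 mm


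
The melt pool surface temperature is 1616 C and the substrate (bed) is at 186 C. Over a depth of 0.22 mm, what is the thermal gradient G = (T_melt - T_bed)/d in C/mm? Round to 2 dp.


G = (1616-186)/0.22 = 6500.0 C/mm


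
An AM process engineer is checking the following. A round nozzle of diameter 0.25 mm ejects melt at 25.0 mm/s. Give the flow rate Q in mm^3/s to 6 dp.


A = pi*(0.25/2)^2 = 0.04908739 mm^2
Q = 0.04908739 * 25.0 = 1.227185 mm^3/s


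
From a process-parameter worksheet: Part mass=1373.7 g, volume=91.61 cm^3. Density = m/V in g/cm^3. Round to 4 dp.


rho = 1373.7 / 91.61 = 14.9951 g/cm^3


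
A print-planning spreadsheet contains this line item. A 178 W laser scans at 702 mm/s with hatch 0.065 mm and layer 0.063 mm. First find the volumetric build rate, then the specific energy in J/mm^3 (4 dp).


Build rate = 702 * 0.065 * 0.063 = 2.87469 mm^3/s
SE = 178 / 2.87469 = 61.9197 J/mm^3


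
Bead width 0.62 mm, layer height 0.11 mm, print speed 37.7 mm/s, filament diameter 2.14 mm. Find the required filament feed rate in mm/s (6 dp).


Q = 0.62 * 0.11 * 37.7 = 2.57114 mm^3/s
A_fil = pi*(2.14/2)^2 = 3.59680943 mm^2
v_feed = 2.57114 / 3.59680943 = 0.714839 mm/s


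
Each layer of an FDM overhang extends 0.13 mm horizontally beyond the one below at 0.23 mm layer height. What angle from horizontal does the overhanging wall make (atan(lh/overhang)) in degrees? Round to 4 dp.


angle = atan(0.23/0.13) = 60.5241 degrees


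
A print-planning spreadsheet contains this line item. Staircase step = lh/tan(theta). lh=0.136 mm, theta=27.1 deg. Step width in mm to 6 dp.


step = 0.136 / tan(27.1) = 0.265767 mm


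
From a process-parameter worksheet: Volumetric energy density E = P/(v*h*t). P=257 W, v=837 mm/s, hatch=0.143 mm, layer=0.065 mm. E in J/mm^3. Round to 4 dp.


E = 257 / (837*0.143*0.065) = 33.0338 J/mm^3


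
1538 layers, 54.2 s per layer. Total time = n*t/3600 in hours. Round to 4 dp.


t = 1538 * 54.2 / 3600 = 23.1554 hrs


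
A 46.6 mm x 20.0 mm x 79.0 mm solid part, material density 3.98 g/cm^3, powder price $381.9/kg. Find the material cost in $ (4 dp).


V = 46.6 * 20.0 * 79.0 = 73628.0 mm^3 = 73.628 cm^3
Mass = 73.628 * 3.98 / 1000 = 0.29303944 kg
Cost = 0.29303944 * 381.9 = 111.9118 $


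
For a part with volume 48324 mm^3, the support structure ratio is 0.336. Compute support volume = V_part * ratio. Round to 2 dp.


V_support = 48324 * 0.336 = 16236.86 mm^3


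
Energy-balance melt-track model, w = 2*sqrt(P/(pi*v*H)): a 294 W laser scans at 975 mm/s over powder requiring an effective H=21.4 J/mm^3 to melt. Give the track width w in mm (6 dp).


w = 2*sqrt(294/(pi*975*21.4)) = 0.133943 mm


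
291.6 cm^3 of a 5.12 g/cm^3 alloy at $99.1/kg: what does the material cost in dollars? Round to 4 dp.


Mass = 291.6*5.12/1000 = 1.492992 kg
Cost = 1.492992 * 99.1 = 147.9555 $


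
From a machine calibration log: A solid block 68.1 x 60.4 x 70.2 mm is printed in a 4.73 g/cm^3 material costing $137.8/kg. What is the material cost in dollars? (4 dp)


V = 68.1 * 60.4 * 70.2 = 288749.448 mm^3 = 288.749448 cm^3
Mass = 288.749448 * 4.73 / 1000 = 1.36578489 kg
Cost = 1.36578489 * 137.8 = 188.2052 $


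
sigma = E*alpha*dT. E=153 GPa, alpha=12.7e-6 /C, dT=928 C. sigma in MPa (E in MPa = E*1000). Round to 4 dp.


sigma = 153*1000 * 12.7e-6 * 928 = 1803.1968 MPa


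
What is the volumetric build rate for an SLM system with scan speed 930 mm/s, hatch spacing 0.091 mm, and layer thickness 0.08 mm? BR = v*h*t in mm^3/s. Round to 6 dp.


Rate = 930 * 0.091 * 0.08 = 6.7704 mm^3/s


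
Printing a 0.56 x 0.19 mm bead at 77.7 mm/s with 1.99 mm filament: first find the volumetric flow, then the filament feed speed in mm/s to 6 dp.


Q = 0.56 * 0.19 * 77.7 = 8.26728 mm^3/s
A_fil = pi*(1.99/2)^2 = 3.11025527 mm^2
v_feed = 8.26728 / 3.11025527 = 2.658071 mm/s


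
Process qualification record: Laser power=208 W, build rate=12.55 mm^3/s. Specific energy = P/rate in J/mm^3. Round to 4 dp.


SE = 208 / 12.55 = 16.5737 J/mm^3


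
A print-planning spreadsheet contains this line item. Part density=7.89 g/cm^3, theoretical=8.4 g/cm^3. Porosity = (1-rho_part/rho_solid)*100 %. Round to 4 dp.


Porosity = (1-7.89/8.4)*100 = 6.0714 %


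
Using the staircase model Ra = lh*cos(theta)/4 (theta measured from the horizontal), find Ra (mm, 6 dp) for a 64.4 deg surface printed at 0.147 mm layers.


Ra = 0.147 * cos(64.4) / 4 = 0.015879 mm


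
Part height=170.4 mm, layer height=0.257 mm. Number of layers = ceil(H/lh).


Layers = ceil(170.4/0.257) = 664


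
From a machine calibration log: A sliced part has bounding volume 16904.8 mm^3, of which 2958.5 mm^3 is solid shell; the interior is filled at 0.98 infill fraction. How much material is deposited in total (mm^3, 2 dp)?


V_infill = (16904.8 - 2958.5) * 0.98 = 13667.37
V_total = 2958.5 + 13667.37 = 16625.87 mm^3


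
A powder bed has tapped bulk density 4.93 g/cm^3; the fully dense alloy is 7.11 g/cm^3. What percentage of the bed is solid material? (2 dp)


Packing = (4.93/7.11)*100 = 69.34 %


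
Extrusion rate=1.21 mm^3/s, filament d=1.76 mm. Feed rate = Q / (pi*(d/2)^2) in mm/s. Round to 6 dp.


A = pi*(1.76/2)^2 = 2.432849
v = 1.21 / 2.432849 = 0.497359 mm/s


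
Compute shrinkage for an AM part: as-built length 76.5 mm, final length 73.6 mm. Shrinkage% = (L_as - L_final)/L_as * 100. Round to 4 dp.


Shrinkage = ((76.5-73.6)/76.5)*100 = 3.7908 %


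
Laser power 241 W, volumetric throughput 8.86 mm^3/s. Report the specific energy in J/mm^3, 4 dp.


SE = 241 / 8.86 = 27.2009 J/mm^3


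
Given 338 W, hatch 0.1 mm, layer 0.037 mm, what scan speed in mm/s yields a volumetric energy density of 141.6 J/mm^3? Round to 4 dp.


v = 338 / (141.6*0.1*0.037) = 645.1367 mm/s


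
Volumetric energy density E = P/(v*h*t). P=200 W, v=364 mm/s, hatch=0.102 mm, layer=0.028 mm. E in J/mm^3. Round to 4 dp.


E = 200 / (364*0.102*0.028) = 192.3846 J/mm^3


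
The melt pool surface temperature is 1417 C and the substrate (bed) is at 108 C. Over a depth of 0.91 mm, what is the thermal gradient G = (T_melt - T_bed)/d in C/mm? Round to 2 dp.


G = (1417-108)/0.91 = 1438.46 C/mm


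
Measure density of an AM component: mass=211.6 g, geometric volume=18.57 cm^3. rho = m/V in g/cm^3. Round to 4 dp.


rho = 211.6 / 18.57 = 11.3947 g/cm^3


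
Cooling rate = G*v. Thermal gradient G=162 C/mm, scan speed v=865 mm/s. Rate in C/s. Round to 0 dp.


CR = 162 * 865 = 140130 C/s


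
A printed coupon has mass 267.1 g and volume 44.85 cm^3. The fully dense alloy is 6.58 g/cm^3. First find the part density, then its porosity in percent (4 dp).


rho_part = 267.1 / 44.85 = 5.95540691 g/cm^3
Porosity = (1 - 5.95540691/6.58)*100 = 9.4923 %


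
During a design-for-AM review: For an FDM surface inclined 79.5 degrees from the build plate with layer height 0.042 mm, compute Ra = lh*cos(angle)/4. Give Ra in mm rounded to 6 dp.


Ra = 0.042 * cos(79.5) / 4 = 0.001913 mm


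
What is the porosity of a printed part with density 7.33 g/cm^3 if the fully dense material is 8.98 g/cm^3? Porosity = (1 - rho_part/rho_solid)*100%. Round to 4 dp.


Porosity = (1-7.33/8.98)*100 = 18.3742 %


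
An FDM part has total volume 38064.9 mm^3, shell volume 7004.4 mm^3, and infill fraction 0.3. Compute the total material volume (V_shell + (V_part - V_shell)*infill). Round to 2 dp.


V_infill = (38064.9 - 7004.4) * 0.3 = 9318.15
V_total = 7004.4 + 9318.15 = 16322.55 mm^3


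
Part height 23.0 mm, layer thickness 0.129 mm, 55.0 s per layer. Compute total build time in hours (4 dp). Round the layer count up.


Layers = ceil(23.0/0.129) = 179
t = 179 * 55.0 / 3600 = 2.7347 hrs


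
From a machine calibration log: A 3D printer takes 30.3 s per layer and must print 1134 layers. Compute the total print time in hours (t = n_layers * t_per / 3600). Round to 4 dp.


t = 1134 * 30.3 / 3600 = 9.5445 hrs


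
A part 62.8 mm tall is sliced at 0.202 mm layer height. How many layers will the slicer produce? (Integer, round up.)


Layers = ceil(62.8/0.202) = 311


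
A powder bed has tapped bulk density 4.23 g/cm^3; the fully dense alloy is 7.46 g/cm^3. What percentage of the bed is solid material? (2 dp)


Packing = (4.23/7.46)*100 = 56.7 %


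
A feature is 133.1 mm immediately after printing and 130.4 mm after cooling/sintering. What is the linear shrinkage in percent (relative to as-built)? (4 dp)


Shrinkage = ((133.1-130.4)/133.1)*100 = 2.0285 %


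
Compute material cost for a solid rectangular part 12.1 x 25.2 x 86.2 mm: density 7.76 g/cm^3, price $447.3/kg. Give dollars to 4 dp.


V = 12.1 * 25.2 * 86.2 = 26284.104 mm^3 = 26.284104 cm^3
Mass = 26.284104 * 7.76 / 1000 = 0.20396465 kg
Cost = 0.20396465 * 447.3 = 91.2334 $


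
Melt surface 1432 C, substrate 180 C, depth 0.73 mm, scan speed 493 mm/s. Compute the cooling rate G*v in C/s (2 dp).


G = (1432-180)/0.73 = 1715.06849315 C/mm
CR = 1715.06849315 * 493 = 845528.77 C/s


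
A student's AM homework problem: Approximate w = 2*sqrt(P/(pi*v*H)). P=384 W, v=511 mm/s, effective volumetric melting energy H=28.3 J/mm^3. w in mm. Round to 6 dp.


w = 2*sqrt(384/(pi*511*28.3)) = 0.183873 mm


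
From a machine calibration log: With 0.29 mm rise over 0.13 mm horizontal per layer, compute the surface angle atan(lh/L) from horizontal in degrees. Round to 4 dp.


angle = atan(0.29/0.13) = 65.8545 degrees


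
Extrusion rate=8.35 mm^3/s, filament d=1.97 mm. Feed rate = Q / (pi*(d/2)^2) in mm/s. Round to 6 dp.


A = pi*(1.97/2)^2 = 3.048052
v = 8.35 / 3.048052 = 2.739455 mm/s


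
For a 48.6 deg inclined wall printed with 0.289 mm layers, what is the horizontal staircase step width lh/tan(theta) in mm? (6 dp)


step = 0.289 / tan(48.6) = 0.254788 mm


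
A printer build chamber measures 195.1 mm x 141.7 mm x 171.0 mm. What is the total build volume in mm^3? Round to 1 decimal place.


V = 195.1 * 141.7 * 171.0 = 4727409.6 mm^3


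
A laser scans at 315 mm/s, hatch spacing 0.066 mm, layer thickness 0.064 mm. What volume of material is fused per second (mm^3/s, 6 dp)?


Rate = 315 * 0.066 * 0.064 = 1.33056 mm^3/s


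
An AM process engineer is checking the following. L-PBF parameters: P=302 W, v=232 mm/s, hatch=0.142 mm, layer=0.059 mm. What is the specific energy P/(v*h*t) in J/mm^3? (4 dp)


Build rate = 232 * 0.142 * 0.059 = 1.943696 mm^3/s
SE = 302 / 1.943696 = 155.3741 J/mm^3


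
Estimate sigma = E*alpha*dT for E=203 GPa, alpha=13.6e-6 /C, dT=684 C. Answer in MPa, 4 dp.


sigma = 203*1000 * 13.6e-6 * 684 = 1888.3872 MPa


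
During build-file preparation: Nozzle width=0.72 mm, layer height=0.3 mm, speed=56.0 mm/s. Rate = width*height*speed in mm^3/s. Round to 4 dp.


Rate = 0.72 * 0.3 * 56.0 = 12.096 mm^3/s


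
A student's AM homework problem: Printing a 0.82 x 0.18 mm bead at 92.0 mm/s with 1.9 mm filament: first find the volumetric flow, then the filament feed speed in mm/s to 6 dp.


Q = 0.82 * 0.18 * 92.0 = 13.5792 mm^3/s
A_fil = pi*(1.9/2)^2 = 2.83528737 mm^2
v_feed = 13.5792 / 2.83528737 = 4.789356 mm/s


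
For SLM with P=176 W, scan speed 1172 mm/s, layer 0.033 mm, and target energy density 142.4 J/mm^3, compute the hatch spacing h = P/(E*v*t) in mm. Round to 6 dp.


h = 176 / (142.4*1172*0.033) = 0.031957 mm


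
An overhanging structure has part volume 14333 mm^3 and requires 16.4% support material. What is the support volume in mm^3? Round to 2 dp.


V_support = 14333 * 0.164 = 2350.61 mm^3


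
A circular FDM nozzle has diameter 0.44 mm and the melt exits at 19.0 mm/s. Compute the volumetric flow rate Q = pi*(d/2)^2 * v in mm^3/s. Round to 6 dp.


A = pi*(0.44/2)^2 = 0.15205308 mm^2
Q = 0.15205308 * 19.0 = 2.889009 mm^3/s


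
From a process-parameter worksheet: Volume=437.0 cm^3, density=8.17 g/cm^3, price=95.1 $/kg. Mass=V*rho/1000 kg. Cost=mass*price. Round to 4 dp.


Mass = 437.0*8.17/1000 = 3.57029 kg
Cost = 3.57029 * 95.1 = 339.5346 $


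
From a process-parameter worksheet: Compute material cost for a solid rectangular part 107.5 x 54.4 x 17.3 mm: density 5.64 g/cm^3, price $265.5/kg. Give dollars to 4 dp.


V = 107.5 * 54.4 * 17.3 = 101170.4 mm^3 = 101.1704 cm^3
Mass = 101.1704 * 5.64 / 1000 = 0.57060106 kg
Cost = 0.57060106 * 265.5 = 151.4946 $


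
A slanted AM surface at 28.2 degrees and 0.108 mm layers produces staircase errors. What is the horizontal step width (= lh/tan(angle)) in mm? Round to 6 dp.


step = 0.108 / tan(28.2) = 0.201419 mm


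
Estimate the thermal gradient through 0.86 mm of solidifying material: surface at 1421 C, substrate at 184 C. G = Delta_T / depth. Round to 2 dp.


G = (1421-184)/0.86 = 1438.37 C/mm


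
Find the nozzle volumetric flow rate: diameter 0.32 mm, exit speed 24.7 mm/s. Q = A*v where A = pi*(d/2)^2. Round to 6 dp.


A = pi*(0.32/2)^2 = 0.08042477 mm^2
Q = 0.08042477 * 24.7 = 1.986492 mm^3/s


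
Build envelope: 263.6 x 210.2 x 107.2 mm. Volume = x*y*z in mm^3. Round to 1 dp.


V = 263.6 * 210.2 * 107.2 = 5939814.8 mm^3


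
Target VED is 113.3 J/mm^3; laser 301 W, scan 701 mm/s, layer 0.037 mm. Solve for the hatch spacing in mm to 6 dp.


h = 301 / (113.3*701*0.037) = 0.102428 mm


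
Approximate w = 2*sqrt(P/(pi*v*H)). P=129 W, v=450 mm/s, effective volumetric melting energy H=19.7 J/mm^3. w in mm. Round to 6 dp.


w = 2*sqrt(129/(pi*450*19.7)) = 0.136116 mm


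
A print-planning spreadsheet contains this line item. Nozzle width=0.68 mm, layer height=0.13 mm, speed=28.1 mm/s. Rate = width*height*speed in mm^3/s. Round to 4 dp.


Rate = 0.68 * 0.13 * 28.1 = 2.484 mm^3/s


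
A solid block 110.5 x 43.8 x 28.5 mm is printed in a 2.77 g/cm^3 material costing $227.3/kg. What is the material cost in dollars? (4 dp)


V = 110.5 * 43.8 * 28.5 = 137937.15 mm^3 = 137.93715 cm^3
Mass = 137.93715 * 2.77 / 1000 = 0.38208591 kg
Cost = 0.38208591 * 227.3 = 86.8481 $


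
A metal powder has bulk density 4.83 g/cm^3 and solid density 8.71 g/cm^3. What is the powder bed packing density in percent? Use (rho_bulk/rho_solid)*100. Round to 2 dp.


Packing = (4.83/8.71)*100 = 55.45 %


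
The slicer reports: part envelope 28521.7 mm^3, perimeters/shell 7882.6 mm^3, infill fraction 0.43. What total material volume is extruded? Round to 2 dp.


V_infill = (28521.7 - 7882.6) * 0.43 = 8874.81
V_total = 7882.6 + 8874.81 = 16757.41 mm^3


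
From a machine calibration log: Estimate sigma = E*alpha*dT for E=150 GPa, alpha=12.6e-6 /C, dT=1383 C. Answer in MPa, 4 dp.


sigma = 150*1000 * 12.6e-6 * 1383 = 2613.87 MPa


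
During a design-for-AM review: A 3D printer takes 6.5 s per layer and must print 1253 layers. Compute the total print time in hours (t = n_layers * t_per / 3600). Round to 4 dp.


t = 1253 * 6.5 / 3600 = 2.2624 hrs


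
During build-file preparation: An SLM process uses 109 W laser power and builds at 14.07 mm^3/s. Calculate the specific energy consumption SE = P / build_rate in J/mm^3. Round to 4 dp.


SE = 109 / 14.07 = 7.747 J/mm^3


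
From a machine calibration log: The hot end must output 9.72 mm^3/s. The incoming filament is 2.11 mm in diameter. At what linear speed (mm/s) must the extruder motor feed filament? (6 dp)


A = pi*(2.11/2)^2 = 3.496671
v = 9.72 / 3.496671 = 2.779787 mm/s


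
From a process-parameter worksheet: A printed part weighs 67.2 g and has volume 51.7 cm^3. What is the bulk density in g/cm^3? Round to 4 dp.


rho = 67.2 / 51.7 = 1.2998 g/cm^3


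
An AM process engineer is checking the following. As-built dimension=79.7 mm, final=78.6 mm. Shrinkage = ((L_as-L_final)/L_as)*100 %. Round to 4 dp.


Shrinkage = ((79.7-78.6)/79.7)*100 = 1.3802 %


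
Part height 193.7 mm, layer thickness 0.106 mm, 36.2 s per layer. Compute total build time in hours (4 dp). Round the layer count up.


Layers = ceil(193.7/0.106) = 1828
t = 1828 * 36.2 / 3600 = 18.3816 hrs


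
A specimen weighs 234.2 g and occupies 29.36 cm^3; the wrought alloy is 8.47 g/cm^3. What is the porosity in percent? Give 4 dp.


rho_part = 234.2 / 29.36 = 7.97683924 g/cm^3
Porosity = (1 - 7.97683924/8.47)*100 = 5.8224 %


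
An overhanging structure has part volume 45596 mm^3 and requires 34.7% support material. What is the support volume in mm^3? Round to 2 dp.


V_support = 45596 * 0.347 = 15821.81 mm^3


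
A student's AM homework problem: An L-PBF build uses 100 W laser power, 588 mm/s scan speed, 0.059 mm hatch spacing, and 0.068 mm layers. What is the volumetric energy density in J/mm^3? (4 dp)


E = 100 / (588*0.059*0.068) = 42.3898 J/mm^3


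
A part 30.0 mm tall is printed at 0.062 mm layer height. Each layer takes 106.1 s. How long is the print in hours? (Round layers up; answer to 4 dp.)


Layers = ceil(30.0/0.062) = 484
t = 484 * 106.1 / 3600 = 14.2646 hrs


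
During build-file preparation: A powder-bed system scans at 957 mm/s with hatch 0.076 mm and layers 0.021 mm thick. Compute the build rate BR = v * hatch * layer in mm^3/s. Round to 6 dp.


Rate = 957 * 0.076 * 0.021 = 1.527372 mm^3/s


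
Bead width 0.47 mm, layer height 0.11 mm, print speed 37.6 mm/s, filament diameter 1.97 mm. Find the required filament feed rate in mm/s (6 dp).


Q = 0.47 * 0.11 * 37.6 = 1.94392 mm^3/s
A_fil = pi*(1.97/2)^2 = 3.04805173 mm^2
v_feed = 1.94392 / 3.04805173 = 0.637758 mm/s


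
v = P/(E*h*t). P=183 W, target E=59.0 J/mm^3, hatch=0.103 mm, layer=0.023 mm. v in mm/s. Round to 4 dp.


v = 183 / (59.0*0.103*0.023) = 1309.2845 mm/s


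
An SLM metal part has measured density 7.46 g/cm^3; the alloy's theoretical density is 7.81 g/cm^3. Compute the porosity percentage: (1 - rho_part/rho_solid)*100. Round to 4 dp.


Porosity = (1-7.46/7.81)*100 = 4.4814 %


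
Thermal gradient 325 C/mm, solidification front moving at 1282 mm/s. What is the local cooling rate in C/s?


CR = 325 * 1282 = 416650 C/s


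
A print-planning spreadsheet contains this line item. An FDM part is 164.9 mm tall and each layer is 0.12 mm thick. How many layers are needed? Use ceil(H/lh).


Layers = ceil(164.9/0.12) = 1375


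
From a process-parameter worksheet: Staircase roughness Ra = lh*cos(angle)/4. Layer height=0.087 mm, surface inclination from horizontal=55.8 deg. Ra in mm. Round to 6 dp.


Ra = 0.087 * cos(55.8) / 4 = 0.012225 mm


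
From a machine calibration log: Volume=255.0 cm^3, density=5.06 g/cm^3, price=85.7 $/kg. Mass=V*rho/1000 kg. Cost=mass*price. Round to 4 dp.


Mass = 255.0*5.06/1000 = 1.2903 kg
Cost = 1.2903 * 85.7 = 110.5787 $


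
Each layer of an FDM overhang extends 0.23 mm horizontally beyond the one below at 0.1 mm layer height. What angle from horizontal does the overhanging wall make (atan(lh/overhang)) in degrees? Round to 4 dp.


angle = atan(0.1/0.23) = 23.4986 degrees


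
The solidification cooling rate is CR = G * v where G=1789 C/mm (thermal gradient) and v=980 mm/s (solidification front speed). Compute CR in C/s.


CR = 1789 * 980 = 1753220 C/s


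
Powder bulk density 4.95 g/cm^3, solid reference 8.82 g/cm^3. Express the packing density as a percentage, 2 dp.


Packing = (4.95/8.82)*100 = 56.12 %


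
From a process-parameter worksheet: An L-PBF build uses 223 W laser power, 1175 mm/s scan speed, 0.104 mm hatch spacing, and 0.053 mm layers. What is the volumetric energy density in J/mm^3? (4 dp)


E = 223 / (1175*0.104*0.053) = 34.4316 J/mm^3


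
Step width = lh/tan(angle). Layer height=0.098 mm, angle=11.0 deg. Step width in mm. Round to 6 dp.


step = 0.098 / tan(11.0) = 0.504166 mm


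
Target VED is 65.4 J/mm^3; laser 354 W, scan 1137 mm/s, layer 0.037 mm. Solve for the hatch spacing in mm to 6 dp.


h = 354 / (65.4*1137*0.037) = 0.128666 mm


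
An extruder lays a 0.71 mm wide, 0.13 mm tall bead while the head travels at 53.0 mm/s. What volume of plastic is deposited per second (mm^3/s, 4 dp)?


Rate = 0.71 * 0.13 * 53.0 = 4.8919 mm^3/s


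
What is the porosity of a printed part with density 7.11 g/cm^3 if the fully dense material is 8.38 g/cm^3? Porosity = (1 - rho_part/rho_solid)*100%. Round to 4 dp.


Porosity = (1-7.11/8.38)*100 = 15.1551 %


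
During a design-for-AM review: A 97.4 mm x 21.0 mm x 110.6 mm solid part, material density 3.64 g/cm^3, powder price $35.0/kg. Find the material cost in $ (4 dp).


V = 97.4 * 21.0 * 110.6 = 226221.24 mm^3 = 226.22124 cm^3
Mass = 226.22124 * 3.64 / 1000 = 0.82344531 kg
Cost = 0.82344531 * 35.0 = 28.8206 $


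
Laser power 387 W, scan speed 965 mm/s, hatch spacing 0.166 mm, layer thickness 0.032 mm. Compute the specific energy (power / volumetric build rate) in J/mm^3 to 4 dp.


Build rate = 965 * 0.166 * 0.032 = 5.12608 mm^3/s
SE = 387 / 5.12608 = 75.4963 J/mm^3


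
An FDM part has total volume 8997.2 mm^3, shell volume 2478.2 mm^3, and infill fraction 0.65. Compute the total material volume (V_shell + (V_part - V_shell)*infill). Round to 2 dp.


V_infill = (8997.2 - 2478.2) * 0.65 = 4237.35
V_total = 2478.2 + 4237.35 = 6715.55 mm^3


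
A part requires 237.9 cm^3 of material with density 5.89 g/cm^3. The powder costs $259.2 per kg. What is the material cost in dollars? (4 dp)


Mass = 237.9*5.89/1000 = 1.401231 kg
Cost = 1.401231 * 259.2 = 363.1991 $


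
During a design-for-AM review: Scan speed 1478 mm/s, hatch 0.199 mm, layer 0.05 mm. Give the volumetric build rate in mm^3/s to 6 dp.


Rate = 1478 * 0.199 * 0.05 = 14.7061 mm^3/s


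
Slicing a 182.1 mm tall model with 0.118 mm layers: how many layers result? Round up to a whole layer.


Layers = ceil(182.1/0.118) = 1544


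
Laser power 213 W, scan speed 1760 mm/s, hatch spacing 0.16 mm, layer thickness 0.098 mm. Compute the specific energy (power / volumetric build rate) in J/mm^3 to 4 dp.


Build rate = 1760 * 0.16 * 0.098 = 27.5968 mm^3/s
SE = 213 / 27.5968 = 7.7183 J/mm^3


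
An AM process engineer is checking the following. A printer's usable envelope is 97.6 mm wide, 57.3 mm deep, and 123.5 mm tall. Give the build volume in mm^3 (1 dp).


V = 97.6 * 57.3 * 123.5 = 690671.3 mm^3


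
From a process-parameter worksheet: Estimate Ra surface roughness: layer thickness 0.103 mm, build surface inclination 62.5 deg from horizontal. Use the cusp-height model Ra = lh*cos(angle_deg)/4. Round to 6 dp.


Ra = 0.103 * cos(62.5) / 4 = 0.01189 mm


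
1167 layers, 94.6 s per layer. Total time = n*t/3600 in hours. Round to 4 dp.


t = 1167 * 94.6 / 3600 = 30.6662 hrs


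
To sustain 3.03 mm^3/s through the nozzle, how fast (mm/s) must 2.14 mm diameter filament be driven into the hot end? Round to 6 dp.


A = pi*(2.14/2)^2 = 3.596809
v = 3.03 / 3.596809 = 0.842413 mm/s


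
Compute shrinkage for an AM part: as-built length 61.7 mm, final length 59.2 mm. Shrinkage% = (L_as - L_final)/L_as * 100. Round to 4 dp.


Shrinkage = ((61.7-59.2)/61.7)*100 = 4.0519 %
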